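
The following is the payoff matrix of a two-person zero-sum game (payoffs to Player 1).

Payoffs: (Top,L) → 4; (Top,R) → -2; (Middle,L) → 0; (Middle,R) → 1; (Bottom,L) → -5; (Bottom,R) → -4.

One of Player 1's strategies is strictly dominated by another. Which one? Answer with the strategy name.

Bottom

Top gives a strictly higher payoff than Bottom against every column: 4 > -5, -2 > -4.
So Bottom is strictly dominated and Player 1 never plays it.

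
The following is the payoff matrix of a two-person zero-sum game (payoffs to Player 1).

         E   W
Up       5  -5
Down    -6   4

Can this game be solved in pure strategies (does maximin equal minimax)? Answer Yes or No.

No

Row minima: Up → -5, Down → -6; maximin = -5.
Column maxima: E → 5, W → 4; minimax = 4.
-5 ≠ 4, so no pure-strategy equilibrium exists.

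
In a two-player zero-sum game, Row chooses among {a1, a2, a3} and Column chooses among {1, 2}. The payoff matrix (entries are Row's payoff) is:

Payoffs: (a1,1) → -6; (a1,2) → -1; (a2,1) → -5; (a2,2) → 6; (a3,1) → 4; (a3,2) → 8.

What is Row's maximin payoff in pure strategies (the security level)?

4

Row minima: a1 → -6, a2 → -5, a3 → 4.
The best of these is 4.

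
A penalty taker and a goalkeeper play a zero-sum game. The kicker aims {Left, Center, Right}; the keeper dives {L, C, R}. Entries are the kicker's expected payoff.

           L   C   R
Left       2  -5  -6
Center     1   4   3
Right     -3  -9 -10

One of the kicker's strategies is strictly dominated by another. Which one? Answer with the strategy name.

Right

Left gives a strictly higher payoff than Right against every column: 2 > -3, -5 > -9, -6 > -10.
So Right is strictly dominated and the kicker never plays it.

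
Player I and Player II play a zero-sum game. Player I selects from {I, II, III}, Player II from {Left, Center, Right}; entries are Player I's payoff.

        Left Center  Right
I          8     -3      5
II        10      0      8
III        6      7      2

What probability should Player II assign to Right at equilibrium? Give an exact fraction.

Row minima: I → -3, II → 0, III → 2; maximin = 2.
Column maxima: Left → 10, Center → 7, Right → 8; minimax = 7.
2 ≠ 7, so there is no saddle point; optimal play is mixed.
I is strictly dominated by II, so Player I never plays it.
Left is strictly dominated by Right (it gives Player I strictly more in every row), so Player II never plays it.
On the remaining 2×2 (II, III vs Center, Right):
Let Player I play II with probability p. Expected payoff against Center: 0p + 7(1−p) = −7p + 7; against Right: 8p + 2(1−p) = 6p + 2.
Setting these equal: −7p + 7 = 6p + 2 ⇒ −13p = -5 ⇒ p = 5/13, and the value is (-7)·(5/13) + 7 = 56/13.
For Player II: with q = P(Center), equating II's and III's payoffs gives −8q + 8 = 5q + 2 ⇒ q = 6/13.

7/13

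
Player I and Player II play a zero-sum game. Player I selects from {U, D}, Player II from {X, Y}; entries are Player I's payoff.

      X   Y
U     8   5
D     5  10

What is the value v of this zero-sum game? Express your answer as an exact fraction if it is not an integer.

55/8

Row minima: U → 5, D → 5; maximin = 5.
Column maxima: X → 8, Y → 10; minimax = 8.
5 ≠ 8, so there is no saddle point; optimal play is mixed.
Let Player I play U with probability p. Expected payoff against X: 8p + 5(1−p) = 3p + 5; against Y: 5p + 10(1−p) = −5p + 10.
Setting these equal: 3p + 5 = −5p + 10 ⇒ 8p = 5 ⇒ p = 5/8, and the value is (3)·(5/8) + 5 = 55/8.
For Player II: with q = P(X), equating U's and D's payoffs gives 3q + 5 = −5q + 10 ⇒ q = 5/8.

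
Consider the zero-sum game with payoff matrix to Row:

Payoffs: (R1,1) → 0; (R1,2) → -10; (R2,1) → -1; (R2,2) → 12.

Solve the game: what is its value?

Row minima: R1 → -10, R2 → -1; maximin = -1.
Column maxima: 1 → 0, 2 → 12; minimax = 0.
-1 ≠ 0, so there is no saddle point; optimal play is mixed.
Let Row play R1 with probability p. Expected payoff against 1: 0p + (-1)(1−p) = p − 1; against 2: (-10)p + 12(1−p) = −22p + 12.
Setting these equal: p − 1 = −22p + 12 ⇒ 23p = 13 ⇒ p = 13/23, and the value is (1)·(13/23) − 1 = -10/23.
For Column: with q = P(1), equating R1's and R2's payoffs gives 10q − 10 = −13q + 12 ⇒ q = 22/23.

-10/23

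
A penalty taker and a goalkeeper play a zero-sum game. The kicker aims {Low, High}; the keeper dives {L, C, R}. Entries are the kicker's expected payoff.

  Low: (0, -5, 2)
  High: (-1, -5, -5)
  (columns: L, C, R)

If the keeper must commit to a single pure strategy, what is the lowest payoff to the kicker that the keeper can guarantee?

Column maxima: L → 0, C → -5, R → 2.
The smallest of these is -5.

-5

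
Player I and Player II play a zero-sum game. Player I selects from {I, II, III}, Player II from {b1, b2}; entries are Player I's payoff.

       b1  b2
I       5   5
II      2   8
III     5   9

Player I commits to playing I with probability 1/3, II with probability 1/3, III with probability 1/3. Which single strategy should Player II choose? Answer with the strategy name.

If Player II plays b1, Player I's expected payoff is (1/3)·5 + (1/3)·2 + (1/3)·5 = 4.
If Player II plays b2, Player I's expected payoff is (1/3)·5 + (1/3)·8 + (1/3)·9 = 22/3.
Player II minimizes Player I's payoff; the smallest is 4, so the best response is b1.

b1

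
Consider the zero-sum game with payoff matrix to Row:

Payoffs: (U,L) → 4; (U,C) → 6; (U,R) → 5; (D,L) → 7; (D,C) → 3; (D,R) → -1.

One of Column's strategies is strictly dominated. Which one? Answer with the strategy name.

R holds Row's payoff strictly below C in every row: 5 < 6, -1 < 3.
So C is strictly dominated for Column.

C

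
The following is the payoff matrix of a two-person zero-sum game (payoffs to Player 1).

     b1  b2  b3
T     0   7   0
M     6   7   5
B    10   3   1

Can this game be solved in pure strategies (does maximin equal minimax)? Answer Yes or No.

Row minima: T → 0, M → 5, B → 1; maximin = 5.
Column maxima: b1 → 10, b2 → 7, b3 → 5; minimax = 5.
maximin = minimax = 5, so a saddle point exists.

Yes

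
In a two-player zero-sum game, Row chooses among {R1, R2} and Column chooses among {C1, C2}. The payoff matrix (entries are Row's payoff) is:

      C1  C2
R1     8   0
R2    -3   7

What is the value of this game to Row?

Row minima: R1 → 0, R2 → -3; maximin = 0.
Column maxima: C1 → 8, C2 → 7; minimax = 7.
0 ≠ 7, so there is no saddle point; optimal play is mixed.
Let Row play R1 with probability p. Expected payoff against C1: 8p + (-3)(1−p) = 11p − 3; against C2: 0p + 7(1−p) = −7p + 7.
Setting these equal: 11p − 3 = −7p + 7 ⇒ 18p = 10 ⇒ p = 5/9, and the value is (11)·(5/9) − 3 = 28/9.
For Column: with q = P(C1), equating R1's and R2's payoffs gives 8q = −10q + 7 ⇒ q = 7/18.

28/9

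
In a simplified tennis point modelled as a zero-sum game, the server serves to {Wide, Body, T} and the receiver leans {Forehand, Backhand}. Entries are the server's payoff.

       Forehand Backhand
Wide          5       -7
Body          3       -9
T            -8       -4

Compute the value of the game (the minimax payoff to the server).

Row minima: Wide → -7, Body → -9, T → -8; maximin = -7.
Column maxima: Forehand → 5, Backhand → -4; minimax = -4.
-7 ≠ -4, so there is no saddle point; optimal play is mixed.
Body is strictly dominated by Wide, so the server never plays it.
On the remaining 2×2 (Wide, T vs Forehand, Backhand):
Let the server play Wide with probability p. Expected payoff against Forehand: 5p + (-8)(1−p) = 13p − 8; against Backhand: (-7)p + (-4)(1−p) = −3p − 4.
Setting these equal: 13p − 8 = −3p − 4 ⇒ 16p = 4 ⇒ p = 1/4, and the value is (13)·(1/4) − 8 = -19/4.
For the receiver: with q = P(Forehand), equating Wide's and T's payoffs gives 12q − 7 = −4q − 4 ⇒ q = 3/16.

-19/4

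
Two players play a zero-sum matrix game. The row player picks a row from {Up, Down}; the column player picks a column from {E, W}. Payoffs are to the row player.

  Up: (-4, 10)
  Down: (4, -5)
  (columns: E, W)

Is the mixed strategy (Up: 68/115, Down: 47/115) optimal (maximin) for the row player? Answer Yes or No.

No

Against E this mix gives (68/115)·(-4) + (47/115)·4 = -84/115.
Against W this mix gives (68/115)·10 + (47/115)·(-5) = 89/23.
The column player will play E, holding the row player to -84/115. Shifting weight toward the row that does better against E would raise this floor (the equalizing mix achieves 20/23 against both E and W), so the proposed strategy is not optimal.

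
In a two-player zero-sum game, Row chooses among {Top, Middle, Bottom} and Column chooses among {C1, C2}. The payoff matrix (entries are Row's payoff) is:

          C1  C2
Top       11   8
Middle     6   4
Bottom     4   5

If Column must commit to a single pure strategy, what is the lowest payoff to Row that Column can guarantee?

Column maxima: C1 → 11, C2 → 8.
The smallest of these is 8.

8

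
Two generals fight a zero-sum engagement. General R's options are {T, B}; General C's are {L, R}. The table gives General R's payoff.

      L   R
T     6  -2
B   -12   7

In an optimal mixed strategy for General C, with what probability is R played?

2/3

Row minima: T → -2, B → -12; maximin = -2.
Column maxima: L → 6, R → 7; minimax = 6.
-2 ≠ 6, so there is no saddle point; optimal play is mixed.
Let General R play T with probability p. Expected payoff against L: 6p + (-12)(1−p) = 18p − 12; against R: (-2)p + 7(1−p) = −9p + 7.
Setting these equal: 18p − 12 = −9p + 7 ⇒ 27p = 19 ⇒ p = 19/27, and the value is (18)·(19/27) − 12 = 2/3.
For General C: with q = P(L), equating T's and B's payoffs gives 8q − 2 = −19q + 7 ⇒ q = 1/3.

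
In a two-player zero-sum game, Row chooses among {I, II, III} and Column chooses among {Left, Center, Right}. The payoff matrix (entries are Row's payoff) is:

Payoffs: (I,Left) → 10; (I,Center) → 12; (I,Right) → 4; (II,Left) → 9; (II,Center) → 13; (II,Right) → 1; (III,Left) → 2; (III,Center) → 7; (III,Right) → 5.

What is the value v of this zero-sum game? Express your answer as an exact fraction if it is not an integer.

14/3

Row minima: I → 4, II → 1, III → 2; maximin = 4.
Column maxima: Left → 10, Center → 13, Right → 5; minimax = 5.
4 ≠ 5, so there is no saddle point; optimal play is mixed.
Center is strictly dominated by Left (it gives Row strictly more in every row), so Column never plays it.
With Center eliminated, II is strictly dominated by I (I gives Row strictly more in every remaining column), so Row never plays it.
On the remaining 2×2 (I, III vs Left, Right):
Let Row play I with probability p. Expected payoff against Left: 10p + 2(1−p) = 8p + 2; against Right: 4p + 5(1−p) = −p + 5.
Setting these equal: 8p + 2 = −p + 5 ⇒ 9p = 3 ⇒ p = 1/3, and the value is (8)·(1/3) + 2 = 14/3.
For Column: with q = P(Left), equating I's and III's payoffs gives 6q + 4 = −3q + 5 ⇒ q = 1/9.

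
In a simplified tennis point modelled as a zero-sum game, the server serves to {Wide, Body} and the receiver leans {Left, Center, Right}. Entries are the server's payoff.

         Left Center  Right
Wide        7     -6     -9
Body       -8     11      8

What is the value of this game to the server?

-1/2

Row minima: Wide → -9, Body → -8; maximin = -8.
Column maxima: Left → 7, Center → 11, Right → 8; minimax = 7.
-8 ≠ 7, so there is no saddle point; optimal play is mixed.
Center is strictly dominated by Right (it gives the server strictly more in every row), so the receiver never plays it.
On the remaining 2×2 (Wide, Body vs Left, Right):
Let the server play Wide with probability p. Expected payoff against Left: 7p + (-8)(1−p) = 15p − 8; against Right: (-9)p + 8(1−p) = −17p + 8.
Setting these equal: 15p − 8 = −17p + 8 ⇒ 32p = 16 ⇒ p = 1/2, and the value is (15)·(1/2) − 8 = -1/2.
For the receiver: with q = P(Left), equating Wide's and Body's payoffs gives 16q − 9 = −16q + 8 ⇒ q = 17/32.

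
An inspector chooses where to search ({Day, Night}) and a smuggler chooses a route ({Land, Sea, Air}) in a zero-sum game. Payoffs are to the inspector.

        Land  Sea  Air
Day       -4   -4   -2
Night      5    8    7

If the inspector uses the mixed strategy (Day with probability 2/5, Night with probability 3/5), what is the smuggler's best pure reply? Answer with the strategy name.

Land

If the smuggler plays Land, the inspector's expected payoff is (2/5)·(-4) + (3/5)·5 = 7/5.
If the smuggler plays Sea, the inspector's expected payoff is (2/5)·(-4) + (3/5)·8 = 16/5.
If the smuggler plays Air, the inspector's expected payoff is (2/5)·(-2) + (3/5)·7 = 17/5.
The smuggler minimizes the inspector's payoff; the smallest is 7/5, so the best response is Land.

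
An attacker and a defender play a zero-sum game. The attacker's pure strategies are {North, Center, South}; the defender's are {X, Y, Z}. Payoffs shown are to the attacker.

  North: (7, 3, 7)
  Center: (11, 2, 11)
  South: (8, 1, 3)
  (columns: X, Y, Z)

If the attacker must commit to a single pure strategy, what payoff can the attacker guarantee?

Row minima: North → 3, Center → 2, South → 1.
The best of these is 3.

3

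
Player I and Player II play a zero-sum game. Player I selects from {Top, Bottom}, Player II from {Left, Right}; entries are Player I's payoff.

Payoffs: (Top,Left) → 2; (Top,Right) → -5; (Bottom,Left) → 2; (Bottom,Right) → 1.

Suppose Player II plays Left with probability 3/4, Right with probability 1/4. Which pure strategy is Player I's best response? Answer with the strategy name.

Bottom

Expected payoff of Top: (3/4)·2 + (1/4)·(-5) = 1/4.
Expected payoff of Bottom: (3/4)·2 + (1/4)·1 = 7/4.
The largest is 7/4, so Player I's best response is Bottom.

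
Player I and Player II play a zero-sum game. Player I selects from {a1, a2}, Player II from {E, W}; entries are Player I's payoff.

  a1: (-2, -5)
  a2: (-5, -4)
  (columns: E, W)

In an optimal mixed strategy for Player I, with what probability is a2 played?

Row minima: a1 → -5, a2 → -5; maximin = -5.
Column maxima: E → -2, W → -4; minimax = -4.
-5 ≠ -4, so there is no saddle point; optimal play is mixed.
Let Player I play a1 with probability p. Expected payoff against E: (-2)p + (-5)(1−p) = 3p − 5; against W: (-5)p + (-4)(1−p) = −p − 4.
Setting these equal: 3p − 5 = −p − 4 ⇒ 4p = 1 ⇒ p = 1/4, and the value is (3)·(1/4) − 5 = -17/4.
For Player II: with q = P(E), equating a1's and a2's payoffs gives 3q − 5 = −q − 4 ⇒ q = 1/4.

3/4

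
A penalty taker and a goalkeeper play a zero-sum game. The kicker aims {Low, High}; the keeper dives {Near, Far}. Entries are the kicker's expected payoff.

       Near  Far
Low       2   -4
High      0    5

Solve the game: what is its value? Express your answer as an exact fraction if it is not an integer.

Row minima: Low → -4, High → 0; maximin = 0.
Column maxima: Near → 2, Far → 5; minimax = 2.
0 ≠ 2, so there is no saddle point; optimal play is mixed.
Let the kicker play Low with probability p. Expected payoff against Near: 2p + 0(1−p) = 2p; against Far: (-4)p + 5(1−p) = −9p + 5.
Setting these equal: 2p = −9p + 5 ⇒ 11p = 5 ⇒ p = 5/11, and the value is (2)·(5/11) = 10/11.
For the keeper: with q = P(Near), equating Low's and High's payoffs gives 6q − 4 = −5q + 5 ⇒ q = 9/11.

10/11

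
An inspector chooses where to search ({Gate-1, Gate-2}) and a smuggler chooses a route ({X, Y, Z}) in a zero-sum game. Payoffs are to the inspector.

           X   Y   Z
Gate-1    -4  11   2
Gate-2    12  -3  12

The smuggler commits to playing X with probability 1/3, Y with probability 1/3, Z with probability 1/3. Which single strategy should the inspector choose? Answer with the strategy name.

Expected payoff of Gate-1: (1/3)·(-4) + (1/3)·11 + (1/3)·2 = 3.
Expected payoff of Gate-2: (1/3)·12 + (1/3)·(-3) + (1/3)·12 = 7.
The largest is 7, so the inspector's best response is Gate-2.

Gate-2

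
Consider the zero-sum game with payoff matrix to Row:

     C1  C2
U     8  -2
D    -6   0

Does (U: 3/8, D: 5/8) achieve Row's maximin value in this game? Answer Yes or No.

Yes

Against C1 this mix gives (3/8)·8 + (5/8)·(-6) = -3/4.
Against C2 this mix gives (3/8)·(-2) + (5/8)·0 = -3/4.
All of Column's active replies (C1, C2) yield -3/4, and no column does worse for Row. The mix makes Column indifferent and guarantees -3/4, so it is optimal.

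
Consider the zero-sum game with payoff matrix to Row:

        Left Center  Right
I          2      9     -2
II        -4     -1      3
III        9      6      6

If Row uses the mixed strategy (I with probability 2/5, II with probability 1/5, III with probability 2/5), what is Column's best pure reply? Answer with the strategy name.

If Column plays Left, Row's expected payoff is (2/5)·2 + (1/5)·(-4) + (2/5)·9 = 18/5.
If Column plays Center, Row's expected payoff is (2/5)·9 + (1/5)·(-1) + (2/5)·6 = 29/5.
If Column plays Right, Row's expected payoff is (2/5)·(-2) + (1/5)·3 + (2/5)·6 = 11/5.
Column minimizes Row's payoff; the smallest is 11/5, so the best response is Right.

Right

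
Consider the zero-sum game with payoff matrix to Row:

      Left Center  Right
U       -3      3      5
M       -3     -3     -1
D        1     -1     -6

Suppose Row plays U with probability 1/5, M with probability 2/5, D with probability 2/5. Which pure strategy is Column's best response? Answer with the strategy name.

Right

If Column plays Left, Row's expected payoff is (1/5)·(-3) + (2/5)·(-3) + (2/5)·1 = -7/5.
If Column plays Center, Row's expected payoff is (1/5)·3 + (2/5)·(-3) + (2/5)·(-1) = -1.
If Column plays Right, Row's expected payoff is (1/5)·5 + (2/5)·(-1) + (2/5)·(-6) = -9/5.
Column minimizes Row's payoff; the smallest is -9/5, so the best response is Right.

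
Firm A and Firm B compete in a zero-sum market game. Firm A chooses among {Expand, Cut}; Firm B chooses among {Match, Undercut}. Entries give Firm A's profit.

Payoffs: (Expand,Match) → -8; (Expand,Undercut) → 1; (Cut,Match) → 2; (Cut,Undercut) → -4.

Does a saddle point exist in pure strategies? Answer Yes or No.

Row minima: Expand → -8, Cut → -4; maximin = -4.
Column maxima: Match → 2, Undercut → 1; minimax = 1.
-4 ≠ 1, so no pure-strategy equilibrium exists.

No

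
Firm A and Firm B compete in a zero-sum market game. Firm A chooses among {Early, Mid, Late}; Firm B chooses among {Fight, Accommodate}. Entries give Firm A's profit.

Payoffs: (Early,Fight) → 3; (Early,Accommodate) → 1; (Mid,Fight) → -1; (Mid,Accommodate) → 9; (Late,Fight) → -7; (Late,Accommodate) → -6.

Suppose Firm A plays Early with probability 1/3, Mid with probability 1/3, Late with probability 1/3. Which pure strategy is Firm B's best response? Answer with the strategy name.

Fight

If Firm B plays Fight, Firm A's expected payoff is (1/3)·3 + (1/3)·(-1) + (1/3)·(-7) = -5/3.
If Firm B plays Accommodate, Firm A's expected payoff is (1/3)·1 + (1/3)·9 + (1/3)·(-6) = 4/3.
Firm B minimizes Firm A's payoff; the smallest is -5/3, so the best response is Fight.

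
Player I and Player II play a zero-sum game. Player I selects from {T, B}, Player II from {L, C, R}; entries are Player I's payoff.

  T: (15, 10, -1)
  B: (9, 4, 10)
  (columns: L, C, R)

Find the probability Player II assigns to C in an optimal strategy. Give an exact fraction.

Row minima: T → -1, B → 4; maximin = 4.
Column maxima: L → 15, C → 10, R → 10; minimax = 10.
4 ≠ 10, so there is no saddle point; optimal play is mixed.
L is strictly dominated by C (it gives Player I strictly more in every row), so Player II never plays it.
On the remaining 2×2 (T, B vs C, R):
Let Player I play T with probability p. Expected payoff against C: 10p + 4(1−p) = 6p + 4; against R: (-1)p + 10(1−p) = −11p + 10.
Setting these equal: 6p + 4 = −11p + 10 ⇒ 17p = 6 ⇒ p = 6/17, and the value is (6)·(6/17) + 4 = 104/17.
For Player II: with q = P(C), equating T's and B's payoffs gives 11q − 1 = −6q + 10 ⇒ q = 11/17.

11/17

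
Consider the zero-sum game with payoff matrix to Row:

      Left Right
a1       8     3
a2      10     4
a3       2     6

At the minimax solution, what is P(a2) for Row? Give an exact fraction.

2/5

Row minima: a1 → 3, a2 → 4, a3 → 2; maximin = 4.
Column maxima: Left → 10, Right → 6; minimax = 6.
4 ≠ 6, so there is no saddle point; optimal play is mixed.
a1 is strictly dominated by a2, so Row never plays it.
On the remaining 2×2 (a2, a3 vs Left, Right):
Let Row play a2 with probability p. Expected payoff against Left: 10p + 2(1−p) = 8p + 2; against Right: 4p + 6(1−p) = −2p + 6.
Setting these equal: 8p + 2 = −2p + 6 ⇒ 10p = 4 ⇒ p = 2/5, and the value is (8)·(2/5) + 2 = 26/5.
For Column: with q = P(Left), equating a2's and a3's payoffs gives 6q + 4 = −4q + 6 ⇒ q = 1/5.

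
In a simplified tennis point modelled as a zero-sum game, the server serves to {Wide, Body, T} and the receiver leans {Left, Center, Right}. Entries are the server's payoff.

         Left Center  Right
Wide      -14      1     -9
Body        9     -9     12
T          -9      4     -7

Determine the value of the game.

Row minima: Wide → -14, Body → -9, T → -9; maximin = -9.
Column maxima: Left → 9, Center → 4, Right → 12; minimax = 4.
-9 ≠ 4, so there is no saddle point; optimal play is mixed.
Wide is strictly dominated by T, so the server never plays it.
Right is strictly dominated by Left (it gives the server strictly more in every row), so the receiver never plays it.
On the remaining 2×2 (Body, T vs Left, Center):
Let the server play Body with probability p. Expected payoff against Left: 9p + (-9)(1−p) = 18p − 9; against Center: (-9)p + 4(1−p) = −13p + 4.
Setting these equal: 18p − 9 = −13p + 4 ⇒ 31p = 13 ⇒ p = 13/31, and the value is (18)·(13/31) − 9 = -45/31.
For the receiver: with q = P(Left), equating Body's and T's payoffs gives 18q − 9 = −13q + 4 ⇒ q = 13/31.

-45/31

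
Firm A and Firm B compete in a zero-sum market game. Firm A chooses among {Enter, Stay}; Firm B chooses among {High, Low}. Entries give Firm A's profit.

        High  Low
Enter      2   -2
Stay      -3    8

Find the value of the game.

Row minima: Enter → -2, Stay → -3; maximin = -2.
Column maxima: High → 2, Low → 8; minimax = 2.
-2 ≠ 2, so there is no saddle point; optimal play is mixed.
Let Firm A play Enter with probability p. Expected payoff against High: 2p + (-3)(1−p) = 5p − 3; against Low: (-2)p + 8(1−p) = −10p + 8.
Setting these equal: 5p − 3 = −10p + 8 ⇒ 15p = 11 ⇒ p = 11/15, and the value is (5)·(11/15) − 3 = 2/3.
For Firm B: with q = P(High), equating Enter's and Stay's payoffs gives 4q − 2 = −11q + 8 ⇒ q = 2/3.

2/3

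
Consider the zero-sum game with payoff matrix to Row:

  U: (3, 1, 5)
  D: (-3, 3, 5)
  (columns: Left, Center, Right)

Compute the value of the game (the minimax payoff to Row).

3/2

Row minima: U → 1, D → -3; maximin = 1.
Column maxima: Left → 3, Center → 3, Right → 5; minimax = 3.
1 ≠ 3, so there is no saddle point; optimal play is mixed.
Right is strictly dominated by Left (it gives Row strictly more in every row), so Column never plays it.
On the remaining 2×2 (U, D vs Left, Center):
Let Row play U with probability p. Expected payoff against Left: 3p + (-3)(1−p) = 6p − 3; against Center: 1p + 3(1−p) = −2p + 3.
Setting these equal: 6p − 3 = −2p + 3 ⇒ 8p = 6 ⇒ p = 3/4, and the value is (6)·(3/4) − 3 = 3/2.
For Column: with q = P(Left), equating U's and D's payoffs gives 2q + 1 = −6q + 3 ⇒ q = 1/4.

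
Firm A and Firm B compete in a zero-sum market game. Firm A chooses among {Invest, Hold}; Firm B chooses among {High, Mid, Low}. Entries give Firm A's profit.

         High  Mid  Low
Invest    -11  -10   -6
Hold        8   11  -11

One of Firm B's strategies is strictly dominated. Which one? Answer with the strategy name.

Mid

High holds Firm A's payoff strictly below Mid in every row: -11 < -10, 8 < 11.
So Mid is strictly dominated for Firm B.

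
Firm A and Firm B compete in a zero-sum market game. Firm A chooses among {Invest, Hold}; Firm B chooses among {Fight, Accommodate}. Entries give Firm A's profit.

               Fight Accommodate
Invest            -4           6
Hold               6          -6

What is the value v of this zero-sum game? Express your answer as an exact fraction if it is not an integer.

Row minima: Invest → -4, Hold → -6; maximin = -4.
Column maxima: Fight → 6, Accommodate → 6; minimax = 6.
-4 ≠ 6, so there is no saddle point; optimal play is mixed.
Let Firm A play Invest with probability p. Expected payoff against Fight: (-4)p + 6(1−p) = −10p + 6; against Accommodate: 6p + (-6)(1−p) = 12p − 6.
Setting these equal: −10p + 6 = 12p − 6 ⇒ −22p = -12 ⇒ p = 6/11, and the value is (-10)·(6/11) + 6 = 6/11.
For Firm B: with q = P(Fight), equating Invest's and Hold's payoffs gives −10q + 6 = 12q − 6 ⇒ q = 6/11.

6/11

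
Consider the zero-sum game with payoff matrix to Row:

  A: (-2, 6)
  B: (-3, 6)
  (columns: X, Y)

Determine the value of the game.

Row minima: A → -2, B → -3; maximin = -2.
Column maxima: X → -2, Y → 6; minimax = -2.
Since maximin = minimax = -2, there is a saddle point and the value is -2.

-2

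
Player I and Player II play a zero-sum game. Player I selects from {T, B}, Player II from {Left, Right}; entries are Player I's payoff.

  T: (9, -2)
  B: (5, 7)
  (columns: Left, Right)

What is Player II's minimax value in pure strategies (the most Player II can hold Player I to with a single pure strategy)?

Column maxima: Left → 9, Right → 7.
The smallest of these is 7.

7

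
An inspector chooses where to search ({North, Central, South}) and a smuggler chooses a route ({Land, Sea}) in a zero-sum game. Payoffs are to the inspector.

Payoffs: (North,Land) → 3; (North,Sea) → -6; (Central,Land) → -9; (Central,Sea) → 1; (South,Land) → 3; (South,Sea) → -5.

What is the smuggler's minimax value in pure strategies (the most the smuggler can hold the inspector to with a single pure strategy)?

1

Column maxima: Land → 3, Sea → 1.
The smallest of these is 1.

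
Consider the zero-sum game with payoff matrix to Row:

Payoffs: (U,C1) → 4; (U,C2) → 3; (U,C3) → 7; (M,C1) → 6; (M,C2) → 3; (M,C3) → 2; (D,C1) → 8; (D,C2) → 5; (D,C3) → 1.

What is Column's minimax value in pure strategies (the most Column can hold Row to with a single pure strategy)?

Column maxima: C1 → 8, C2 → 5, C3 → 7.
The smallest of these is 5.

5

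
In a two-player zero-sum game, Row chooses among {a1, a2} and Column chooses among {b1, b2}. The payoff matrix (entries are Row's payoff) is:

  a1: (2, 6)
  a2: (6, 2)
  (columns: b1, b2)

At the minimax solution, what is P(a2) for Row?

Row minima: a1 → 2, a2 → 2; maximin = 2.
Column maxima: b1 → 6, b2 → 6; minimax = 6.
2 ≠ 6, so there is no saddle point; optimal play is mixed.
Let Row play a1 with probability p. Expected payoff against b1: 2p + 6(1−p) = −4p + 6; against b2: 6p + 2(1−p) = 4p + 2.
Setting these equal: −4p + 6 = 4p + 2 ⇒ −8p = -4 ⇒ p = 1/2, and the value is (-4)·(1/2) + 6 = 4.
For Column: with q = P(b1), equating a1's and a2's payoffs gives −4q + 6 = 4q + 2 ⇒ q = 1/2.

1/2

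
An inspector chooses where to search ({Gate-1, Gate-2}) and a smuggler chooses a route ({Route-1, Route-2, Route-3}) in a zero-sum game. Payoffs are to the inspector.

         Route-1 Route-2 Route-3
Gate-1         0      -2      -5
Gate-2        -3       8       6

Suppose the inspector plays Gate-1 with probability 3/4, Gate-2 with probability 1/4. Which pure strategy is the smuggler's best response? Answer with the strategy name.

Route-3

If the smuggler plays Route-1, the inspector's expected payoff is (3/4)·0 + (1/4)·(-3) = -3/4.
If the smuggler plays Route-2, the inspector's expected payoff is (3/4)·(-2) + (1/4)·8 = 1/2.
If the smuggler plays Route-3, the inspector's expected payoff is (3/4)·(-5) + (1/4)·6 = -9/4.
The smuggler minimizes the inspector's payoff; the smallest is -9/4, so the best response is Route-3.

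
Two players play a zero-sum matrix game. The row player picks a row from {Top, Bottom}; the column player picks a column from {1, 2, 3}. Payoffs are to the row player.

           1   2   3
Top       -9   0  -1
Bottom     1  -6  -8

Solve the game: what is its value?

Row minima: Top → -9, Bottom → -8; maximin = -8.
Column maxima: 1 → 1, 2 → 0, 3 → -1; minimax = -1.
-8 ≠ -1, so there is no saddle point; optimal play is mixed.
2 is strictly dominated by 3 (it gives the row player strictly more in every row), so the column player never plays it.
On the remaining 2×2 (Top, Bottom vs 1, 3):
Let the row player play Top with probability p. Expected payoff against 1: (-9)p + 1(1−p) = −10p + 1; against 3: (-1)p + (-8)(1−p) = 7p − 8.
Setting these equal: −10p + 1 = 7p − 8 ⇒ −17p = -9 ⇒ p = 9/17, and the value is (-10)·(9/17) + 1 = -73/17.
For the column player: with q = P(1), equating Top's and Bottom's payoffs gives −8q − 1 = 9q − 8 ⇒ q = 7/17.

-73/17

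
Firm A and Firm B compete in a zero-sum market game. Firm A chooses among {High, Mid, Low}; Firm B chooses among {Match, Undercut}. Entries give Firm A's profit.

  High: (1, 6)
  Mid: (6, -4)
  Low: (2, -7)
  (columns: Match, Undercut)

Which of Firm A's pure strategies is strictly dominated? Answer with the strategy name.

Low

Mid gives a strictly higher payoff than Low against every column: 6 > 2, -4 > -7.
So Low is strictly dominated and Firm A never plays it.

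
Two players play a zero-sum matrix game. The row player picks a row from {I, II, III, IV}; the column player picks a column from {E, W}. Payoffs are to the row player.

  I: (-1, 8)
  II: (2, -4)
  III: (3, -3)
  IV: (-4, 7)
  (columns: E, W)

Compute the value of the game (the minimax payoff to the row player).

7/5

Row minima: I → -1, II → -4, III → -3, IV → -4; maximin = -1.
Column maxima: E → 3, W → 8; minimax = 3.
-1 ≠ 3, so there is no saddle point; optimal play is mixed.
II is strictly dominated by III, so the row player never plays it.
IV is strictly dominated by I, so the row player never plays it.
On the remaining 2×2 (I, III vs E, W):
Let the row player play I with probability p. Expected payoff against E: (-1)p + 3(1−p) = −4p + 3; against W: 8p + (-3)(1−p) = 11p − 3.
Setting these equal: −4p + 3 = 11p − 3 ⇒ −15p = -6 ⇒ p = 2/5, and the value is (-4)·(2/5) + 3 = 7/5.
For the column player: with q = P(E), equating I's and III's payoffs gives −9q + 8 = 6q − 3 ⇒ q = 11/15.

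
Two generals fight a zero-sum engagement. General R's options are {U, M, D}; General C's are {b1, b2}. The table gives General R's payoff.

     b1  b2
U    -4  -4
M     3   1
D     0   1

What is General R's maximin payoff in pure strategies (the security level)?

1

Row minima: U → -4, M → 1, D → 0.
The best of these is 1.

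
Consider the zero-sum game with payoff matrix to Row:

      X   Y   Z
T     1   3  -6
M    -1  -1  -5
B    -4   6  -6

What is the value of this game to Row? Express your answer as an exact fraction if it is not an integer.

Row minima: T → -6, M → -5, B → -6; maximin = -5.
Column maxima: X → 1, Y → 6, Z → -5; minimax = -5.
Since maximin = minimax = -5, there is a saddle point and the value is -5.

-5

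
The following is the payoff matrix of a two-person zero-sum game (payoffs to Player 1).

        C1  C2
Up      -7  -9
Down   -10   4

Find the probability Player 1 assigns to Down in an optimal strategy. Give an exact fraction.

Row minima: Up → -9, Down → -10; maximin = -9.
Column maxima: C1 → -7, C2 → 4; minimax = -7.
-9 ≠ -7, so there is no saddle point; optimal play is mixed.
Let Player 1 play Up with probability p. Expected payoff against C1: (-7)p + (-10)(1−p) = 3p − 10; against C2: (-9)p + 4(1−p) = −13p + 4.
Setting these equal: 3p − 10 = −13p + 4 ⇒ 16p = 14 ⇒ p = 7/8, and the value is (3)·(7/8) − 10 = -59/8.
For Player 2: with q = P(C1), equating Up's and Down's payoffs gives 2q − 9 = −14q + 4 ⇒ q = 13/16.

1/8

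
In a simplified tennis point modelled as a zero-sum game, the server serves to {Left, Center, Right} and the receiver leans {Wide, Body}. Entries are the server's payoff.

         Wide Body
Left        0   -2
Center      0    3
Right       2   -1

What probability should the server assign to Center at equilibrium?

Row minima: Left → -2, Center → 0, Right → -1; maximin = 0.
Column maxima: Wide → 2, Body → 3; minimax = 2.
0 ≠ 2, so there is no saddle point; optimal play is mixed.
Left is strictly dominated by Right, so the server never plays it.
On the remaining 2×2 (Center, Right vs Wide, Body):
Let the server play Center with probability p. Expected payoff against Wide: 0p + 2(1−p) = −2p + 2; against Body: 3p + (-1)(1−p) = 4p − 1.
Setting these equal: −2p + 2 = 4p − 1 ⇒ −6p = -3 ⇒ p = 1/2, and the value is (-2)·(1/2) + 2 = 1.
For the receiver: with q = P(Wide), equating Center's and Right's payoffs gives −3q + 3 = 3q − 1 ⇒ q = 2/3.

1/2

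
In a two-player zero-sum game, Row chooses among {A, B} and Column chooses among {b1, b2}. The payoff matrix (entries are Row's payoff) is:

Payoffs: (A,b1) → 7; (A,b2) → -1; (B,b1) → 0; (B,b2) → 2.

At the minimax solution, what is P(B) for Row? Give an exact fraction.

4/5

Row minima: A → -1, B → 0; maximin = 0.
Column maxima: b1 → 7, b2 → 2; minimax = 2.
0 ≠ 2, so there is no saddle point; optimal play is mixed.
Let Row play A with probability p. Expected payoff against b1: 7p + 0(1−p) = 7p; against b2: (-1)p + 2(1−p) = −3p + 2.
Setting these equal: 7p = −3p + 2 ⇒ 10p = 2 ⇒ p = 1/5, and the value is (7)·(1/5) = 7/5.
For Column: with q = P(b1), equating A's and B's payoffs gives 8q − 1 = −2q + 2 ⇒ q = 3/10.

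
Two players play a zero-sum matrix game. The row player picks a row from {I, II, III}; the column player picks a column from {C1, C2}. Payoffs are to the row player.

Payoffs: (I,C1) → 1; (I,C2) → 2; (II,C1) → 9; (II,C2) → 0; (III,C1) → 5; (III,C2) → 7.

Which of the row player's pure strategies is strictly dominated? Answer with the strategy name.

I

III gives a strictly higher payoff than I against every column: 5 > 1, 7 > 2.
So I is strictly dominated and the row player never plays it.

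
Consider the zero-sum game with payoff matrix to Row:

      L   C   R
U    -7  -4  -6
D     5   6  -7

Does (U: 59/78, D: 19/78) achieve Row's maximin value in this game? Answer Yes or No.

No

Against L this mix gives (59/78)·(-7) + (19/78)·5 = -53/13.
Against C this mix gives (59/78)·(-4) + (19/78)·6 = -61/39.
Against R this mix gives (59/78)·(-6) + (19/78)·(-7) = -487/78.
Column will play R, holding Row to -487/78. Shifting weight toward the row that does better against R would raise this floor (the equalizing mix achieves -79/13 against both R and L), so the proposed strategy is not optimal.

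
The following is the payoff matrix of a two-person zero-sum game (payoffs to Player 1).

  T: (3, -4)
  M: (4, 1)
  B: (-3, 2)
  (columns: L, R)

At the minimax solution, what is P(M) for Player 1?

5/8

Row minima: T → -4, M → 1, B → -3; maximin = 1.
Column maxima: L → 4, R → 2; minimax = 2.
1 ≠ 2, so there is no saddle point; optimal play is mixed.
T is strictly dominated by M, so Player 1 never plays it.
On the remaining 2×2 (M, B vs L, R):
Let Player 1 play M with probability p. Expected payoff against L: 4p + (-3)(1−p) = 7p − 3; against R: 1p + 2(1−p) = −p + 2.
Setting these equal: 7p − 3 = −p + 2 ⇒ 8p = 5 ⇒ p = 5/8, and the value is (7)·(5/8) − 3 = 11/8.
For Player 2: with q = P(L), equating M's and B's payoffs gives 3q + 1 = −5q + 2 ⇒ q = 1/8.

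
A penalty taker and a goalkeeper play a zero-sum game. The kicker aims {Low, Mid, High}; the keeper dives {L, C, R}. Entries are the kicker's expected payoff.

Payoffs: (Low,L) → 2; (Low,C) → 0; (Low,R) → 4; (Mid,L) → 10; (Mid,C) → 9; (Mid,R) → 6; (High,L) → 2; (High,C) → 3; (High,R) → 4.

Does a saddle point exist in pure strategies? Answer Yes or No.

Yes

Row minima: Low → 0, Mid → 6, High → 2; maximin = 6.
Column maxima: L → 10, C → 9, R → 6; minimax = 6.
maximin = minimax = 6, so a saddle point exists.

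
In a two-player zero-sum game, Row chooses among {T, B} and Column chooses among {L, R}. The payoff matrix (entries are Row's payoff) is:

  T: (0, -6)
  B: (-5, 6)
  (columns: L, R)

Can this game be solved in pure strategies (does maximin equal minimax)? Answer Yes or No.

No

Row minima: T → -6, B → -5; maximin = -5.
Column maxima: L → 0, R → 6; minimax = 0.
-5 ≠ 0, so no pure-strategy equilibrium exists.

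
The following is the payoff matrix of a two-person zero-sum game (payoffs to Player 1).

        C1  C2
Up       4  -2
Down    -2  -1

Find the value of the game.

Row minima: Up → -2, Down → -2; maximin = -2.
Column maxima: C1 → 4, C2 → -1; minimax = -1.
-2 ≠ -1, so there is no saddle point; optimal play is mixed.
Let Player 1 play Up with probability p. Expected payoff against C1: 4p + (-2)(1−p) = 6p − 2; against C2: (-2)p + (-1)(1−p) = −p − 1.
Setting these equal: 6p − 2 = −p − 1 ⇒ 7p = 1 ⇒ p = 1/7, and the value is (6)·(1/7) − 2 = -8/7.
For Player 2: with q = P(C1), equating Up's and Down's payoffs gives 6q − 2 = −q − 1 ⇒ q = 1/7.

-8/7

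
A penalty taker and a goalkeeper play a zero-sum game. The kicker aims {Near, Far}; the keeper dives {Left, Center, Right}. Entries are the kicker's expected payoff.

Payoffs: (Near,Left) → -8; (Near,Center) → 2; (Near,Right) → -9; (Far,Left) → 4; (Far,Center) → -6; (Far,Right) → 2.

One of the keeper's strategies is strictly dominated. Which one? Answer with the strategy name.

Right holds the kicker's payoff strictly below Left in every row: -9 < -8, 2 < 4.
So Left is strictly dominated for the keeper.

Left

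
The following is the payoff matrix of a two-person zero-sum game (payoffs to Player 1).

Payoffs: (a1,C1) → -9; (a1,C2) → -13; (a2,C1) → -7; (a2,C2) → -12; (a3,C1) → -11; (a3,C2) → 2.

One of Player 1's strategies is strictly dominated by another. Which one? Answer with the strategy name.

a2 gives a strictly higher payoff than a1 against every column: -7 > -9, -12 > -13.
So a1 is strictly dominated and Player 1 never plays it.

a1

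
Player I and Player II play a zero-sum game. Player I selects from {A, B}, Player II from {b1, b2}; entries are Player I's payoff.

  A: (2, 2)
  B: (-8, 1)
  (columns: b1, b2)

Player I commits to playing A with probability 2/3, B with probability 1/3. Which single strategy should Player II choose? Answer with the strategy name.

If Player II plays b1, Player I's expected payoff is (2/3)·2 + (1/3)·(-8) = -4/3.
If Player II plays b2, Player I's expected payoff is (2/3)·2 + (1/3)·1 = 5/3.
Player II minimizes Player I's payoff; the smallest is -4/3, so the best response is b1.

b1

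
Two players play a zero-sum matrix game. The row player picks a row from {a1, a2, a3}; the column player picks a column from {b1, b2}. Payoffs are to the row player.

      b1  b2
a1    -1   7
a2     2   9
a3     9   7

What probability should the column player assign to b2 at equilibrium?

Row minima: a1 → -1, a2 → 2, a3 → 7; maximin = 7.
Column maxima: b1 → 9, b2 → 9; minimax = 9.
7 ≠ 9, so there is no saddle point; optimal play is mixed.
a1 is strictly dominated by a2, so the row player never plays it.
On the remaining 2×2 (a2, a3 vs b1, b2):
Let the row player play a2 with probability p. Expected payoff against b1: 2p + 9(1−p) = −7p + 9; against b2: 9p + 7(1−p) = 2p + 7.
Setting these equal: −7p + 9 = 2p + 7 ⇒ −9p = -2 ⇒ p = 2/9, and the value is (-7)·(2/9) + 9 = 67/9.
For the column player: with q = P(b1), equating a2's and a3's payoffs gives −7q + 9 = 2q + 7 ⇒ q = 2/9.

7/9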